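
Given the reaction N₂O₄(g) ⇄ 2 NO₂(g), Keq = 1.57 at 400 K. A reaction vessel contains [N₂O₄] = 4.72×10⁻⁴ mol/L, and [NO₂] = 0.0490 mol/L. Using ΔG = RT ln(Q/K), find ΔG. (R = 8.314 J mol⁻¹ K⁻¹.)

Q = [NO₂]² / [N₂O₄] = (0.0490)² / (4.72×10⁻⁴) = 5.09
ΔG = RT ln(Q/Keq) = (8.314 J mol⁻¹ K⁻¹)(400 K) × ln(5.09/1.57)
   = (3.326 kJ/mol)(1.176) = 3.91 kJ/mol
ΔG > 0, so the forward reaction is non-spontaneous (proceeds in reverse).

ΔG = 3.91 kJ/mol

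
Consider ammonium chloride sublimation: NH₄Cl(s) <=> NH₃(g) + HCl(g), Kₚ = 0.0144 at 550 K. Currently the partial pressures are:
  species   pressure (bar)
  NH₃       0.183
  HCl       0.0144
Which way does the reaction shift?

(NH₄Cl is a pure solid — omitted from Qₚ.)
Qₚ = P(NH₃)·P(HCl) = (0.183)·(0.0144) = 0.00264
Qₚ = 0.00264 < Kₚ = 0.0144, so the forward reaction proceeds.

toward products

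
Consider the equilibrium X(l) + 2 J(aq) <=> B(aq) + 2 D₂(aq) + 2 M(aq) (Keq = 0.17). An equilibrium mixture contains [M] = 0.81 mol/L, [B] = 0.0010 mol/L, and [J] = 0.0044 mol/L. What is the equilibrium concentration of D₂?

[D₂] = 0.071 mol/L

(X is a pure liquid — omitted from Keq.)
At equilibrium, Keq = [B]·[D₂]²·[M]² / [J]² = 0.17.
(0.0010)·([D₂])²·(0.81)² / (0.0044)² = 0.17
[D₂]² = 0.00502 ⇒ [D₂] = 0.071 mol/L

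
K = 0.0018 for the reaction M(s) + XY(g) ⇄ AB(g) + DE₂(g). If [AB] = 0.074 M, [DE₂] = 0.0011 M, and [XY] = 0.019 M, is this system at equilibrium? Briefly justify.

no; Q > K, reaction proceeds in reverse

(M is a pure solid — omitted from Q.)
Q = [AB]·[DE₂] / [XY] = (0.074)·(0.0011) / (0.019) = 0.0043
Q = 0.0043 > K = 0.0018: net reverse reaction.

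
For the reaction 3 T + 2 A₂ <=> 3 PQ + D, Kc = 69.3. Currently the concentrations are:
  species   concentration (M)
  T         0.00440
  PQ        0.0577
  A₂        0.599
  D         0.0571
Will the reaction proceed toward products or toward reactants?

Qc = [PQ]³·[D] / ([T]³·[A₂]²) = (0.0577)³·(0.0571) / ((0.00440)³·(0.599)²) = 359
Qc = 359 > Kc = 69.3, so the reverse reaction proceeds.

reverse (toward reactants)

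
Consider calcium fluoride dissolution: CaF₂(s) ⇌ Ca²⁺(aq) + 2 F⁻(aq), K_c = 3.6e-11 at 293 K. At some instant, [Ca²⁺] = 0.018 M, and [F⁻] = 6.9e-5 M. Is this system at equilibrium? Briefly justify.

no; Q > K, reaction proceeds in reverse

(CaF₂ is a pure solid — omitted from Q_c.)
Q_c = [Ca²⁺]·[F⁻]² = (0.018)·(6.9e-5)² = 8.6e-11
Q_c = 8.6e-11 > K_c = 3.6e-11: net reverse reaction.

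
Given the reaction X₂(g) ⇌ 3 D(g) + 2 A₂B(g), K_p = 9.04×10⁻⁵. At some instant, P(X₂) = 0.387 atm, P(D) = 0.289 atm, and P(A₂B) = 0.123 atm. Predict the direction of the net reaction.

to the left

Q_p = P(D)³·P(A₂B)² / P(X₂) = (0.289)³·(0.123)² / (0.387) = 9.44×10⁻⁴
Q_p = 9.44×10⁻⁴ > K_p = 9.04×10⁻⁵, so the reverse reaction proceeds.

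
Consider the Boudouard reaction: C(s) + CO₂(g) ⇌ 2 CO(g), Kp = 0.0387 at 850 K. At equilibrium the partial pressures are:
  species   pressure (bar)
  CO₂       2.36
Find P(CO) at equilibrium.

P(CO) = 0.302 bar

(C is a pure solid — omitted from Kp.)
At equilibrium, Kp = P(CO)² / P(CO₂) = 0.0387.
(P(CO))² / (2.36) = 0.0387
P(CO)² = 0.0913 ⇒ P(CO) = 0.302 bar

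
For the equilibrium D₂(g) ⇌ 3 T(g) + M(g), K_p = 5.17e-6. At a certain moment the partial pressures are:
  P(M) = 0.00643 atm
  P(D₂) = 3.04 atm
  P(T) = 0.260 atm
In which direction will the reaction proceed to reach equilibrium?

Q_p = P(T)³·P(M) / P(D₂) = (0.260)³·(0.00643) / (3.04) = 3.72e-5
Q_p = 3.72e-5 > K_p = 5.17e-6, so the reverse reaction proceeds.

in the reverse direction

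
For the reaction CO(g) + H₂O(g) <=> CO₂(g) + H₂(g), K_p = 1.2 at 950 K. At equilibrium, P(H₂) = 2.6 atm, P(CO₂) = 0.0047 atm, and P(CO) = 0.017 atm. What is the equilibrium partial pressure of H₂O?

At equilibrium, K_p = P(CO₂)·P(H₂) / (P(CO)·P(H₂O)) = 1.2.
(0.0047)·(2.6) / ((0.017)·(P(H₂O))) = 1.2
P(H₂O) = 0.599 = 0.60 atm

P(H₂O) = 0.60 atm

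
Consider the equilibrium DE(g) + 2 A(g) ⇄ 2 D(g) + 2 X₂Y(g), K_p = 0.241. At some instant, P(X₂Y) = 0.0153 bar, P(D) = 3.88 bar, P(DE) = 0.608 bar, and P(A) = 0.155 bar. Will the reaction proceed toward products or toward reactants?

at equilibrium

Q_p = P(D)²·P(X₂Y)² / (P(DE)·P(A)²) = (3.88)²·(0.0153)² / ((0.608)·(0.155)²) = 0.241
Q_p = 0.241 = K_p, so the system is already at equilibrium.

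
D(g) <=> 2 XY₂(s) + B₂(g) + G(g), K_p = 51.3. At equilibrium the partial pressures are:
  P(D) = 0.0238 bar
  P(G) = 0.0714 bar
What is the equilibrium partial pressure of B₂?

(XY₂ is a pure solid — omitted from K_p.)
At equilibrium, K_p = P(B₂)·P(G) / P(D) = 51.3.
(P(B₂))·(0.0714) / (0.0238) = 51.3
P(B₂) = 17.1 bar

P(B₂) = 17.1 bar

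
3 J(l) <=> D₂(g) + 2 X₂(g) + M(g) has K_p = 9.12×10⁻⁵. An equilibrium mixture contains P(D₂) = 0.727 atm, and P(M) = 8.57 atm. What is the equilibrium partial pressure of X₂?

(J is a pure liquid — omitted from K_p.)
At equilibrium, K_p = P(D₂)·P(X₂)²·P(M) = 9.12×10⁻⁵.
(0.727)·(P(X₂))²·(8.57) = 9.12×10⁻⁵
P(X₂)² = 1.46×10⁻⁵ ⇒ P(X₂) = 0.00383 atm

P(X₂) = 0.00383 atm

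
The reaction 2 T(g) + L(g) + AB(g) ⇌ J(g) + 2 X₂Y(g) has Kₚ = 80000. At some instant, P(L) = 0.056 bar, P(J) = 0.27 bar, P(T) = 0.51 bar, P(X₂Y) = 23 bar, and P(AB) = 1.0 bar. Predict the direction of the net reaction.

forward (toward products)

Qₚ = P(J)·P(X₂Y)² / (P(T)²·P(L)·P(AB)) = (0.27)·(23)² / ((0.51)²·(0.056)·(1.0)) = 9800
Qₚ = 9800 < Kₚ = 80000, so the forward reaction proceeds.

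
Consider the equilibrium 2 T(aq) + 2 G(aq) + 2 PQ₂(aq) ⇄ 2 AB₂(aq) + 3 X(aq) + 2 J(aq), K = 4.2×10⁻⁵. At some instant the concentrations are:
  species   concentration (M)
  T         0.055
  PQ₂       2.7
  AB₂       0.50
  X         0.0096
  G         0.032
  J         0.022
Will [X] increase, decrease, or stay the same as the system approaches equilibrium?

increase

Q = [AB₂]²·[X]³·[J]² / ([T]²·[G]²·[PQ₂]²) = (0.50)²·(0.0096)³·(0.022)² / ((0.055)²·(0.032)²·(2.7)²) = 4.7×10⁻⁶
Q = 4.7×10⁻⁶ < K = 4.2×10⁻⁵: net forward reaction.
X is a product, so it increases.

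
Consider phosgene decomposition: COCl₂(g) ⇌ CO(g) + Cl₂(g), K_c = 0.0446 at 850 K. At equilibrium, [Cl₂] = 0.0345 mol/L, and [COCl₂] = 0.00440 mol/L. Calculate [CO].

At equilibrium, K_c = [CO]·[Cl₂] / [COCl₂] = 0.0446.
([CO])·(0.0345) / (0.00440) = 0.0446
[CO] = 0.00569 mol/L

[CO] = 0.00569 mol/L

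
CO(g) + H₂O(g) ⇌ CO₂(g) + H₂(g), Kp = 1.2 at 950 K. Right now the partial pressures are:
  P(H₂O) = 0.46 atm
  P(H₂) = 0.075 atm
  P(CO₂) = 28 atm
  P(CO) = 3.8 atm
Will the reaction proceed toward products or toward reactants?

neither direction; the system is at equilibrium

Qp = P(CO₂)·P(H₂) / (P(CO)·P(H₂O)) = (28)·(0.075) / ((3.8)·(0.46)) = 1.2
Qp = 1.2 = Kp, so the system is already at equilibrium.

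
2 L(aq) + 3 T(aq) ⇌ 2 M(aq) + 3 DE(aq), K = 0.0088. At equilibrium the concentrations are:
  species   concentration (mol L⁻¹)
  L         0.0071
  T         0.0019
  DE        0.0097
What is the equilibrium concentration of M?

[M] = 5.8×10⁻⁵ mol L⁻¹

At equilibrium, K = [M]²·[DE]³ / ([L]²·[T]³) = 0.0088.
([M])²·(0.0097)³ / ((0.0071)²·(0.0019)³) = 0.0088
[M]² = 3.33×10⁻⁹ ⇒ [M] = 5.8×10⁻⁵ mol L⁻¹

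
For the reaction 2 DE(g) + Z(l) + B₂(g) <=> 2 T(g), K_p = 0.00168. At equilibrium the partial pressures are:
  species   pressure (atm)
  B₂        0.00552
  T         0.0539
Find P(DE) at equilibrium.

P(DE) = 17.7 atm

(Z is a pure liquid — omitted from K_p.)
At equilibrium, K_p = P(T)² / (P(DE)²·P(B₂)) = 0.00168.
(0.0539)² / ((P(DE))²·(0.00552)) = 0.00168
P(DE)² = 313 ⇒ P(DE) = 17.7 atm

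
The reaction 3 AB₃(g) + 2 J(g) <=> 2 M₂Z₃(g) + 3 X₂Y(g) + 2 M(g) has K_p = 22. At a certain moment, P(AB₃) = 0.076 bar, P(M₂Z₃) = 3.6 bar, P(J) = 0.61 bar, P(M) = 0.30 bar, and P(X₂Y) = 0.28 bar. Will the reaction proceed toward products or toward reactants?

in the reverse direction

Q_p = P(M₂Z₃)²·P(X₂Y)³·P(M)² / (P(AB₃)³·P(J)²) = (3.6)²·(0.28)³·(0.30)² / ((0.076)³·(0.61)²) = 160
Q_p = 160 > K_p = 22, so the reverse reaction proceeds.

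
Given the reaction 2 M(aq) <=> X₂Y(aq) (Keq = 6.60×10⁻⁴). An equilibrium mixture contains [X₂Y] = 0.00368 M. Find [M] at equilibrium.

At equilibrium, Keq = [X₂Y] / [M]² = 6.60×10⁻⁴.
(0.00368) / ([M])² = 6.60×10⁻⁴
[M]² = 5.58 ⇒ [M] = 2.36 M

[M] = 2.36 M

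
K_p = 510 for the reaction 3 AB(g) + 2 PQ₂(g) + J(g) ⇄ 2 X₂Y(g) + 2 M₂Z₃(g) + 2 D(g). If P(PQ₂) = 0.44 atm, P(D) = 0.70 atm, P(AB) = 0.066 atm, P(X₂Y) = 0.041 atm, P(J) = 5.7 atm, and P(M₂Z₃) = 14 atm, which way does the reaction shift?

no net change (already at equilibrium)

Q_p = P(X₂Y)²·P(M₂Z₃)²·P(D)² / (P(AB)³·P(PQ₂)²·P(J)) = (0.041)²·(14)²·(0.70)² / ((0.066)³·(0.44)²·(5.7)) = 510
Q_p = 510 = K_p, so the system is already at equilibrium.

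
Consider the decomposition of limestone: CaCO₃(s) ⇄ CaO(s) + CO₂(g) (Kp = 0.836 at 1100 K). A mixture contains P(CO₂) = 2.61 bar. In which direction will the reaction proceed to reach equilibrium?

to the left

(CaCO₃, CaO are pure solids — omitted from Qp.)
Qp = P(CO₂) = 2.61
Qp = 2.61 > Kp = 0.836, so the reverse reaction proceeds.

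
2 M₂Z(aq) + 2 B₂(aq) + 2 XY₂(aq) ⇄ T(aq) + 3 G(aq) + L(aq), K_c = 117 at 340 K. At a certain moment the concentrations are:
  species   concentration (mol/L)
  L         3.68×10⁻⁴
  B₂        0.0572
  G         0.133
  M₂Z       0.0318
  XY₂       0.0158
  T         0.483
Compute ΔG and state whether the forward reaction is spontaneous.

Q_c = [T]·[G]³·[L] / ([M₂Z]²·[B₂]²·[XY₂]²) = (0.483)·(0.133)³·(3.68×10⁻⁴) / ((0.0318)²·(0.0572)²·(0.0158)²) = 506
ΔG = RT ln(Q_c/K_c) = (8.314 J mol⁻¹ K⁻¹)(340 K) × ln(506/117)
   = (2.827 kJ/mol)(1.464) = 4.14 kJ/mol
ΔG > 0, so the forward reaction is non-spontaneous (proceeds in reverse).

ΔG = 4.14 kJ/mol; the forward reaction is non-spontaneous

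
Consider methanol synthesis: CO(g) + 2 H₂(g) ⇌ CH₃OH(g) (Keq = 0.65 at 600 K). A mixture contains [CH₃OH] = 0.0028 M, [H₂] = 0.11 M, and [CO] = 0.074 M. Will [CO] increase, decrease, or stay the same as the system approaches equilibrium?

increase

Q = [CH₃OH] / ([CO]·[H₂]²) = (0.0028) / ((0.074)·(0.11)²) = 3.1
Q = 3.1 > Keq = 0.65: net reverse reaction.
CO is a reactant, so it increases.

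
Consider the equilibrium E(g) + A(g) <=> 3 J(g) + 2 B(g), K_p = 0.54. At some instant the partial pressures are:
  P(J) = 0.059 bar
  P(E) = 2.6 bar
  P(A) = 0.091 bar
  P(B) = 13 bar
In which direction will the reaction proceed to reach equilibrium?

Q_p = P(J)³·P(B)² / (P(E)·P(A)) = (0.059)³·(13)² / ((2.6)·(0.091)) = 0.15
Q_p = 0.15 < K_p = 0.54, so the forward reaction proceeds.

forward (toward products)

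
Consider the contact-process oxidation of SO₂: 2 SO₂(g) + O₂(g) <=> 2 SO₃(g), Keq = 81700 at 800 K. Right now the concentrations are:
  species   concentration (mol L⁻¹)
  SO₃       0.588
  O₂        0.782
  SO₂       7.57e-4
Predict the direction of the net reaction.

to the left

Q = [SO₃]² / ([SO₂]²·[O₂]) = (0.588)² / ((7.57e-4)²·(0.782)) = 7.72e5
Q = 7.72e5 > Keq = 81700, so the reverse reaction proceeds.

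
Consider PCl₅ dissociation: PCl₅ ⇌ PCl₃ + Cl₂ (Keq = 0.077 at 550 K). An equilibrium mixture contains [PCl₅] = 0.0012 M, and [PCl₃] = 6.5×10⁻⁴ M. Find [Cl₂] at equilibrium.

At equilibrium, Keq = [PCl₃]·[Cl₂] / [PCl₅] = 0.077.
(6.5×10⁻⁴)·([Cl₂]) / (0.0012) = 0.077
[Cl₂] = 0.142 = 0.14 M

[Cl₂] = 0.14 M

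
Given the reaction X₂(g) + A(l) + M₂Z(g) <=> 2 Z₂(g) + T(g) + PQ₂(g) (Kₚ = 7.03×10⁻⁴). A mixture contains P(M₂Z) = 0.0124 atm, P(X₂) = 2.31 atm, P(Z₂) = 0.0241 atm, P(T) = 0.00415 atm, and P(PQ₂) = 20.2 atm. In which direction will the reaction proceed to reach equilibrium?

in the reverse direction

(A is a pure liquid — omitted from Qₚ.)
Qₚ = P(Z₂)²·P(T)·P(PQ₂) / (P(X₂)·P(M₂Z)) = (0.0241)²·(0.00415)·(20.2) / ((2.31)·(0.0124)) = 0.00170
Qₚ = 0.00170 > Kₚ = 7.03×10⁻⁴, so the reverse reaction proceeds.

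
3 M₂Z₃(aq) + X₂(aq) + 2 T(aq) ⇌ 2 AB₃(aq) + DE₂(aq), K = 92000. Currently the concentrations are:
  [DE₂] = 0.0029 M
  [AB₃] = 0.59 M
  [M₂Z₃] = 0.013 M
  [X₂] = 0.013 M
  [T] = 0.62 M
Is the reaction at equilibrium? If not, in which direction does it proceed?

neither direction; the system is at equilibrium

Q = [AB₃]²·[DE₂] / ([M₂Z₃]³·[X₂]·[T]²) = (0.59)²·(0.0029) / ((0.013)³·(0.013)·(0.62)²) = 92000
Q = 92000 = K, so the system is already at equilibrium.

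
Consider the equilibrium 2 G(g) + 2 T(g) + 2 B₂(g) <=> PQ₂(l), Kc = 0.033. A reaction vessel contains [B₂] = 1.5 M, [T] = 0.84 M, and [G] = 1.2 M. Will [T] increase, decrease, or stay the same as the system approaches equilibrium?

(PQ₂ is a pure liquid — omitted from Qc.)
Qc = 1 / ([G]²·[T]²·[B₂]²) = 1 / ((1.2)²·(0.84)²·(1.5)²) = 0.44
Qc = 0.44 > Kc = 0.033: net reverse reaction.
T is a reactant, so it increases.

increase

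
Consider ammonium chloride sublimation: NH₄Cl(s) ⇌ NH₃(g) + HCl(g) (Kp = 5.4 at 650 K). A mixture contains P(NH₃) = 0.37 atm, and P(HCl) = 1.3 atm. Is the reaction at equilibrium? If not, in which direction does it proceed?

(NH₄Cl is a pure solid — omitted from Qp.)
Qp = P(NH₃)·P(HCl) = (0.37)·(1.3) = 0.48
Qp = 0.48 < Kp = 5.4, so the forward reaction proceeds.

in the forward direction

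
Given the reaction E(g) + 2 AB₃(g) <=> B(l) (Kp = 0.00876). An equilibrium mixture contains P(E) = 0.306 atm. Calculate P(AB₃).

P(AB₃) = 19.3 atm

(B is a pure liquid — omitted from Kp.)
At equilibrium, Kp = 1 / (P(E)·P(AB₃)²) = 0.00876.
1 / ((0.306)·(P(AB₃))²) = 0.00876
P(AB₃)² = 373 ⇒ P(AB₃) = 19.3 atm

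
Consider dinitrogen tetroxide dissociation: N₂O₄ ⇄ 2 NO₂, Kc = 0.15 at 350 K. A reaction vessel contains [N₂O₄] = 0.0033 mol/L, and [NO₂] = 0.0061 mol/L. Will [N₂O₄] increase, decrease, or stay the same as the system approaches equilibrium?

Qc = [NO₂]² / [N₂O₄] = (0.0061)² / (0.0033) = 0.011
Qc = 0.011 < Kc = 0.15: net forward reaction.
N₂O₄ is a reactant, so it decreases.

decrease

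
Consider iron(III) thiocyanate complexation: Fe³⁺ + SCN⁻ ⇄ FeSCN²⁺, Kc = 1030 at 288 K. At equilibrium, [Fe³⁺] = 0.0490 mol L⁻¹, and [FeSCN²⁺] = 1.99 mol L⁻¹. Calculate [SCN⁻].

At equilibrium, Kc = [FeSCN²⁺] / ([Fe³⁺]·[SCN⁻]) = 1030.
(1.99) / ((0.0490)·([SCN⁻])) = 1030
[SCN⁻] = 0.0394 mol L⁻¹

[SCN⁻] = 0.0394 mol L⁻¹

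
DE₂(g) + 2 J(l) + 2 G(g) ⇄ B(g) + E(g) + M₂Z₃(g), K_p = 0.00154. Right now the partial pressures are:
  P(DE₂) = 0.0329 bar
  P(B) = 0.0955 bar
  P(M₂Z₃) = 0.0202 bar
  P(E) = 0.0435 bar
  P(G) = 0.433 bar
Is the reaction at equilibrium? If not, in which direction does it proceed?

to the left

(J is a pure liquid — omitted from Q_p.)
Q_p = P(B)·P(E)·P(M₂Z₃) / (P(DE₂)·P(G)²) = (0.0955)·(0.0435)·(0.0202) / ((0.0329)·(0.433)²) = 0.0136
Q_p = 0.0136 > K_p = 0.00154, so the reverse reaction proceeds.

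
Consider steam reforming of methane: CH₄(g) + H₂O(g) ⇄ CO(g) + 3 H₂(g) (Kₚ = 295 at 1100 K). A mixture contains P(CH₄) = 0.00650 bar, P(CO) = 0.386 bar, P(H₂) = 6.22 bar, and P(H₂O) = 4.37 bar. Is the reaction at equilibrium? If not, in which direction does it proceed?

Qₚ = P(CO)·P(H₂)³ / (P(CH₄)·P(H₂O)) = (0.386)·(6.22)³ / ((0.00650)·(4.37)) = 3270
Qₚ = 3270 > Kₚ = 295, so the reverse reaction proceeds.

toward reactants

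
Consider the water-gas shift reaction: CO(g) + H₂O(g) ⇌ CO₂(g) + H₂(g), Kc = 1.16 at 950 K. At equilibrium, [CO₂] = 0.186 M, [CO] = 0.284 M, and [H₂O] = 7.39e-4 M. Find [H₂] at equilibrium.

[H₂] = 0.00131 M

At equilibrium, Kc = [CO₂]·[H₂] / ([CO]·[H₂O]) = 1.16.
(0.186)·([H₂]) / ((0.284)·(7.39e-4)) = 1.16
[H₂] = 0.00131 M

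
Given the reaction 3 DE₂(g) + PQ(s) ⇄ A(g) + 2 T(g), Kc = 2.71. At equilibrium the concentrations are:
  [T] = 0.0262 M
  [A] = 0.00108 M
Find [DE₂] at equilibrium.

(PQ is a pure solid — omitted from Kc.)
At equilibrium, Kc = [A]·[T]² / [DE₂]³ = 2.71.
(0.00108)·(0.0262)² / ([DE₂])³ = 2.71
[DE₂]³ = 2.74×10⁻⁷ ⇒ [DE₂] = 0.00649 M

[DE₂] = 0.00649 M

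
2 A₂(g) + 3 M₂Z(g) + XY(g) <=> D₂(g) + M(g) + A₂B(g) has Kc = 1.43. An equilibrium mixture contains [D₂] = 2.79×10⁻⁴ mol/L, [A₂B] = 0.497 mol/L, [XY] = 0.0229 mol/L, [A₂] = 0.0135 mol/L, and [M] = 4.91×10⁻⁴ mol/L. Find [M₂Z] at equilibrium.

At equilibrium, Kc = [D₂]·[M]·[A₂B] / ([A₂]²·[M₂Z]³·[XY]) = 1.43.
(2.79×10⁻⁴)·(4.91×10⁻⁴)·(0.497) / ((0.0135)²·([M₂Z])³·(0.0229)) = 1.43
[M₂Z]³ = 0.0114 ⇒ [M₂Z] = 0.225 mol/L

[M₂Z] = 0.225 mol/L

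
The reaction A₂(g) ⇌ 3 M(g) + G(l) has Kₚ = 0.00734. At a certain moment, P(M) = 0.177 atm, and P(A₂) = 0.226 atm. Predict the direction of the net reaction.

(G is a pure liquid — omitted from Qₚ.)
Qₚ = P(M)³ / P(A₂) = (0.177)³ / (0.226) = 0.0245
Qₚ = 0.0245 > Kₚ = 0.00734, so the reverse reaction proceeds.

to the left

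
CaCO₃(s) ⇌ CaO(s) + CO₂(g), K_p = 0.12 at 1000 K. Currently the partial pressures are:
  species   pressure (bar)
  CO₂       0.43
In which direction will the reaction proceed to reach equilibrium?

(CaCO₃, CaO are pure solids — omitted from Q_p.)
Q_p = P(CO₂) = 0.43
Q_p = 0.43 > K_p = 0.12, so the reverse reaction proceeds.

reverse (toward reactants)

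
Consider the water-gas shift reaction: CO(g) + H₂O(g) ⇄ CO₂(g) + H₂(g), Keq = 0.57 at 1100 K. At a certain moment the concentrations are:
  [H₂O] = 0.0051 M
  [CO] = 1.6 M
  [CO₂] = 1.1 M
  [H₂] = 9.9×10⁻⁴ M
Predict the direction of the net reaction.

Q = [CO₂]·[H₂] / ([CO]·[H₂O]) = (1.1)·(9.9×10⁻⁴) / ((1.6)·(0.0051)) = 0.13
Q = 0.13 < Keq = 0.57, so the forward reaction proceeds.

to the right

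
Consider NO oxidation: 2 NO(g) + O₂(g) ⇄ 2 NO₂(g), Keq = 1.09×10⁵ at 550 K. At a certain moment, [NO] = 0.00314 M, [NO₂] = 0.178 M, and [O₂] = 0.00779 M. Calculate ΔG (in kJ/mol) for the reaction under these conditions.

ΔG = 6.09 kJ/mol

Q = [NO₂]² / ([NO]²·[O₂]) = (0.178)² / ((0.00314)²·(0.00779)) = 4.13×10⁵
ΔG = RT ln(Q/Keq) = (8.314 J mol⁻¹ K⁻¹)(550 K) × ln(4.13×10⁵/1.09×10⁵)
   = (4.573 kJ/mol)(1.332) = 6.09 kJ/mol
ΔG > 0, so the forward reaction is non-spontaneous (proceeds in reverse).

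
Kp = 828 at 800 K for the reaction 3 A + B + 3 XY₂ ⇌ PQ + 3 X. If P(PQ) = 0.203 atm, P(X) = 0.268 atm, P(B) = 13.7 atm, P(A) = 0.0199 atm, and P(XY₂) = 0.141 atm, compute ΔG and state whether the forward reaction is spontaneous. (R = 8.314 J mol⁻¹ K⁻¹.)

ΔG = 18.3 kJ/mol; the forward reaction is non-spontaneous

Qp = P(PQ)·P(X)³ / (P(A)³·P(B)·P(XY₂)³) = (0.203)·(0.268)³ / ((0.0199)³·(13.7)·(0.141)³) = 12900
ΔG = RT ln(Qp/Kp) = (8.314 J mol⁻¹ K⁻¹)(800 K) × ln(12900/828)
   = (6.651 kJ/mol)(2.746) = 18.3 kJ/mol
ΔG > 0, so the forward reaction is non-spontaneous (proceeds in reverse).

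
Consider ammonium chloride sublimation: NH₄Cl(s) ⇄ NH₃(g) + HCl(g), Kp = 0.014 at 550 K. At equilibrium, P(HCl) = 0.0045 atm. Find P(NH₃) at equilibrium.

(NH₄Cl is a pure solid — omitted from Kp.)
At equilibrium, Kp = P(NH₃)·P(HCl) = 0.014.
(P(NH₃))·(0.0045) = 0.014
P(NH₃) = 3.11 = 3.1 atm

P(NH₃) = 3.1 atm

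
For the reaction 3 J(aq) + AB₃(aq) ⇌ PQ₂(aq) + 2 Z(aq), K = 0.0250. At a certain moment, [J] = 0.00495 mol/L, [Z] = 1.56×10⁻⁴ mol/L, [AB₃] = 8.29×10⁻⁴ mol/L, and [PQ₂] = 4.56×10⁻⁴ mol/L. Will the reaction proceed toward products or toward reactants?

Q = [PQ₂]·[Z]² / ([J]³·[AB₃]) = (4.56×10⁻⁴)·(1.56×10⁻⁴)² / ((0.00495)³·(8.29×10⁻⁴)) = 0.110
Q = 0.110 > K = 0.0250, so the reverse reaction proceeds.

in the reverse direction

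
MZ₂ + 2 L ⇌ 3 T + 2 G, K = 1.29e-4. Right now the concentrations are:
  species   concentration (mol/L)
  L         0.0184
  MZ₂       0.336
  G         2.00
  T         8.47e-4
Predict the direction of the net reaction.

toward products

Q = [T]³·[G]² / ([MZ₂]·[L]²) = (8.47e-4)³·(2.00)² / ((0.336)·(0.0184)²) = 2.14e-5
Q = 2.14e-5 < K = 1.29e-4, so the forward reaction proceeds.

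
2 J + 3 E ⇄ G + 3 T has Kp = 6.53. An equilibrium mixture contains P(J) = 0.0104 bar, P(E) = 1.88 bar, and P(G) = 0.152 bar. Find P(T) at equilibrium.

At equilibrium, Kp = P(G)·P(T)³ / (P(J)²·P(E)³) = 6.53.
(0.152)·(P(T))³ / ((0.0104)²·(1.88)³) = 6.53
P(T)³ = 0.0309 ⇒ P(T) = 0.314 bar

P(T) = 0.314 bar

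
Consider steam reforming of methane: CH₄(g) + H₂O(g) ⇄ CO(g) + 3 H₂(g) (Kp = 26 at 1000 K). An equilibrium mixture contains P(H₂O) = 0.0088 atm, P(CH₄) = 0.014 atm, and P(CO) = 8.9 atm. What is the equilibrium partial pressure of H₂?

At equilibrium, Kp = P(CO)·P(H₂)³ / (P(CH₄)·P(H₂O)) = 26.
(8.9)·(P(H₂))³ / ((0.014)·(0.0088)) = 26
P(H₂)³ = 3.60e-4 ⇒ P(H₂) = 0.071 atm

P(H₂) = 0.071 atm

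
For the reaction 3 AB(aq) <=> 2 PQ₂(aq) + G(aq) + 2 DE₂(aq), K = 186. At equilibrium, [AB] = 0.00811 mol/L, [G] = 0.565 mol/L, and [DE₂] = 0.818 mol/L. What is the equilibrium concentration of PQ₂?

[PQ₂] = 0.0162 mol/L

At equilibrium, K = [PQ₂]²·[G]·[DE₂]² / [AB]³ = 186.
([PQ₂])²·(0.565)·(0.818)² / (0.00811)³ = 186
[PQ₂]² = 2.62×10⁻⁴ ⇒ [PQ₂] = 0.0162 mol/L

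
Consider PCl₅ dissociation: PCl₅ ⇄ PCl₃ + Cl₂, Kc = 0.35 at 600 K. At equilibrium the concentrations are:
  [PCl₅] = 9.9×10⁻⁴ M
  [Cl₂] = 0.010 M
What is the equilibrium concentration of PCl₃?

[PCl₃] = 0.035 M

At equilibrium, Kc = [PCl₃]·[Cl₂] / [PCl₅] = 0.35.
([PCl₃])·(0.010) / (9.9×10⁻⁴) = 0.35
[PCl₃] = 0.0346 = 0.035 M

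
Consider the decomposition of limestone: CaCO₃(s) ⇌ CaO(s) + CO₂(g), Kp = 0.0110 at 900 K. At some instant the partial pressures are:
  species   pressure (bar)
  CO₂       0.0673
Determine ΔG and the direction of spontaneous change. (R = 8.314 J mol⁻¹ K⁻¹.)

(CaCO₃, CaO are pure solids — omitted from Qp.)
Qp = P(CO₂) = 0.0673
ΔG = RT ln(Qp/Kp) = (8.314 J mol⁻¹ K⁻¹)(900 K) × ln(0.0673/0.0110)
   = (7.483 kJ/mol)(1.811) = 13.6 kJ/mol
ΔG > 0, so the forward reaction is non-spontaneous (proceeds in reverse).

ΔG = 13.6 kJ/mol; the forward reaction is non-spontaneous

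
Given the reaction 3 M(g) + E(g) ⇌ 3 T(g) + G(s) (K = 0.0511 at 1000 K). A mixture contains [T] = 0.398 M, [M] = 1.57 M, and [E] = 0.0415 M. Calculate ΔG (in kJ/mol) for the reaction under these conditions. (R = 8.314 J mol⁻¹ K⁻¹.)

ΔG = 17.0 kJ/mol

(G is a pure solid — omitted from Q.)
Q = [T]³ / ([M]³·[E]) = (0.398)³ / ((1.57)³·(0.0415)) = 0.393
ΔG = RT ln(Q/K) = (8.314 J mol⁻¹ K⁻¹)(1000 K) × ln(0.393/0.0511)
   = (8.314 kJ/mol)(2.040) = 17.0 kJ/mol
ΔG > 0, so the forward reaction is non-spontaneous (proceeds in reverse).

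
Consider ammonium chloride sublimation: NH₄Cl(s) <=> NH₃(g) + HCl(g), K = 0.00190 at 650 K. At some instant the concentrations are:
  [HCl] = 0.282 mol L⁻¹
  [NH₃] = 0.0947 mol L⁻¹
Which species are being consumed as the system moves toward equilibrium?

NH₃, HCl (products)

(NH₄Cl is a pure solid — omitted from Q.)
Q = [NH₃]·[HCl] = (0.0947)·(0.282) = 0.0267
Q = 0.0267 > K = 0.00190: net reverse reaction.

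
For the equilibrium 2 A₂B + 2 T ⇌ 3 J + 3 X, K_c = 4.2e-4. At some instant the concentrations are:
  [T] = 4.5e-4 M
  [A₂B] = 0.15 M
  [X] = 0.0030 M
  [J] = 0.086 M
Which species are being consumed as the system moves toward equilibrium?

J, X (products)

Q_c = [J]³·[X]³ / ([A₂B]²·[T]²) = (0.086)³·(0.0030)³ / ((0.15)²·(4.5e-4)²) = 0.0038
Q_c = 0.0038 > K_c = 4.2e-4: net reverse reaction.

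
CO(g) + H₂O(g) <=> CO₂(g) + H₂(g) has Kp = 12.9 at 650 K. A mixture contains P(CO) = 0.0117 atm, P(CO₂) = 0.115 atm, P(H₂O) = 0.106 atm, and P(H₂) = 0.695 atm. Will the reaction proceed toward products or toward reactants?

to the left

Qp = P(CO₂)·P(H₂) / (P(CO)·P(H₂O)) = (0.115)·(0.695) / ((0.0117)·(0.106)) = 64.4
Qp = 64.4 > Kp = 12.9, so the reverse reaction proceeds.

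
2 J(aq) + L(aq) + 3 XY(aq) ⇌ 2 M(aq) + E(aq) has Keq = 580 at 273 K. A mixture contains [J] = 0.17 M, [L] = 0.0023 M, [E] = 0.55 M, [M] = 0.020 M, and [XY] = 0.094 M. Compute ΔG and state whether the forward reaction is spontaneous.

ΔG = 4.37 kJ/mol; the forward reaction is non-spontaneous

Q = [M]²·[E] / ([J]²·[L]·[XY]³) = (0.020)²·(0.55) / ((0.17)²·(0.0023)·(0.094)³) = 3980
ΔG = RT ln(Q/Keq) = (8.314 J mol⁻¹ K⁻¹)(273 K) × ln(3980/580)
   = (2.270 kJ/mol)(1.926) = 4.37 kJ/mol
ΔG > 0, so the forward reaction is non-spontaneous (proceeds in reverse).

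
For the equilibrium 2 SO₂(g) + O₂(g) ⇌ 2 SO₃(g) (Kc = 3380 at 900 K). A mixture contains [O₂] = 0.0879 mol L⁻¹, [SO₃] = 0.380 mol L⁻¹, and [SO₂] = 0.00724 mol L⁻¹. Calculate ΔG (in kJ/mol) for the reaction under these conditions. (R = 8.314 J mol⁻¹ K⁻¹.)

ΔG = 16.7 kJ/mol

Qc = [SO₃]² / ([SO₂]²·[O₂]) = (0.380)² / ((0.00724)²·(0.0879)) = 31300
ΔG = RT ln(Qc/Kc) = (8.314 J mol⁻¹ K⁻¹)(900 K) × ln(31300/3380)
   = (7.483 kJ/mol)(2.226) = 16.7 kJ/mol
ΔG > 0, so the forward reaction is non-spontaneous (proceeds in reverse).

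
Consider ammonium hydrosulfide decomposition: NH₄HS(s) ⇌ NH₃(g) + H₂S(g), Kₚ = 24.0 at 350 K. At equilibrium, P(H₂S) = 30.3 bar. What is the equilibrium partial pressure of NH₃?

P(NH₃) = 0.792 bar

(NH₄HS is a pure solid — omitted from Kₚ.)
At equilibrium, Kₚ = P(NH₃)·P(H₂S) = 24.0.
(P(NH₃))·(30.3) = 24.0
P(NH₃) = 0.792 bar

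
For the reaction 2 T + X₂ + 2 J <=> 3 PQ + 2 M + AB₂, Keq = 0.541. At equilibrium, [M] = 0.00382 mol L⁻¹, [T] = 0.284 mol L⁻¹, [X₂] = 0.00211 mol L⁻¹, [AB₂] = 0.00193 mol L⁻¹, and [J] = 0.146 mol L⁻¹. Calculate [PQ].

[PQ] = 4.12 mol L⁻¹

At equilibrium, Keq = [PQ]³·[M]²·[AB₂] / ([T]²·[X₂]·[J]²) = 0.541.
([PQ])³·(0.00382)²·(0.00193) / ((0.284)²·(0.00211)·(0.146)²) = 0.541
[PQ]³ = 69.7 ⇒ [PQ] = 4.12 mol L⁻¹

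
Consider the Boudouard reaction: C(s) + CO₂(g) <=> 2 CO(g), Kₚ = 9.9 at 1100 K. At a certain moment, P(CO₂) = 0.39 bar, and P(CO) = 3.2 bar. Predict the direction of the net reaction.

reverse (toward reactants)

(C is a pure solid — omitted from Qₚ.)
Qₚ = P(CO)² / P(CO₂) = (3.2)² / (0.39) = 26
Qₚ = 26 > Kₚ = 9.9, so the reverse reaction proceeds.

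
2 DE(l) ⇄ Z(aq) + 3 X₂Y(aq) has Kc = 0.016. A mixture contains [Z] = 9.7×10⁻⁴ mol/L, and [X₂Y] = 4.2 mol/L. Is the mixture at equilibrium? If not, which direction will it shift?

(DE is a pure liquid — omitted from Qc.)
Qc = [Z]·[X₂Y]³ = (9.7×10⁻⁴)·(4.2)³ = 0.072
Qc = 0.072 > Kc = 0.016: net reverse reaction.

no; Q > K, reaction proceeds in reverse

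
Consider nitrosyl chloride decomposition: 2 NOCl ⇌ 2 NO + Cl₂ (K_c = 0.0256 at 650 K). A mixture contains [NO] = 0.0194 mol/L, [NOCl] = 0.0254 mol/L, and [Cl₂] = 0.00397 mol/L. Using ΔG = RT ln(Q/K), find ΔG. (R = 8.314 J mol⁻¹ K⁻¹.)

ΔG = -13.0 kJ/mol

Q_c = [NO]²·[Cl₂] / [NOCl]² = (0.0194)²·(0.00397) / (0.0254)² = 0.00232
ΔG = RT ln(Q_c/K_c) = (8.314 J mol⁻¹ K⁻¹)(650 K) × ln(0.00232/0.0256)
   = (5.404 kJ/mol)(-2.401) = -13.0 kJ/mol
ΔG < 0, so the forward reaction is spontaneous (proceeds forward).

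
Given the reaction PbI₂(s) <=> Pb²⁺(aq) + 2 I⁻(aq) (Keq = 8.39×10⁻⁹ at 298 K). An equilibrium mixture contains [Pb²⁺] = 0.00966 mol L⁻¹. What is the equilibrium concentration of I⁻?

[I⁻] = 9.32×10⁻⁴ mol L⁻¹

(PbI₂ is a pure solid — omitted from Keq.)
At equilibrium, Keq = [Pb²⁺]·[I⁻]² = 8.39×10⁻⁹.
(0.00966)·([I⁻])² = 8.39×10⁻⁹
[I⁻]² = 8.69×10⁻⁷ ⇒ [I⁻] = 9.32×10⁻⁴ mol L⁻¹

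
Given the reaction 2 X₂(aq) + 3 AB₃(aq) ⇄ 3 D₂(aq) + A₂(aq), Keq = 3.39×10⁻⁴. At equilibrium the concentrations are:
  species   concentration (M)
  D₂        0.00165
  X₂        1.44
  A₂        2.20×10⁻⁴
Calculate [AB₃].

[AB₃] = 0.00112 M

At equilibrium, Keq = [D₂]³·[A₂] / ([X₂]²·[AB₃]³) = 3.39×10⁻⁴.
(0.00165)³·(2.20×10⁻⁴) / ((1.44)²·([AB₃])³) = 3.39×10⁻⁴
[AB₃]³ = 1.41×10⁻⁹ ⇒ [AB₃] = 0.00112 M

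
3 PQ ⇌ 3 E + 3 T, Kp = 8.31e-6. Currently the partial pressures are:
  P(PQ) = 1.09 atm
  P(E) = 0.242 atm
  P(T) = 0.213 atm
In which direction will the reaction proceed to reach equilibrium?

toward reactants

Qp = P(E)³·P(T)³ / P(PQ)³ = (0.242)³·(0.213)³ / (1.09)³ = 1.06e-4
Qp = 1.06e-4 > Kp = 8.31e-6, so the reverse reaction proceeds.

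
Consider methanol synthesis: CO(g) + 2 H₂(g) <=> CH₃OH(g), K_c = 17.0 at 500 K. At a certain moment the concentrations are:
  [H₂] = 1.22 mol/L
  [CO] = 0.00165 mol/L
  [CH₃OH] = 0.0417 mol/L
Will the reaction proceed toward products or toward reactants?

Q_c = [CH₃OH] / ([CO]·[H₂]²) = (0.0417) / ((0.00165)·(1.22)²) = 17.0
Q_c = 17.0 = K_c, so the system is already at equilibrium.

at equilibrium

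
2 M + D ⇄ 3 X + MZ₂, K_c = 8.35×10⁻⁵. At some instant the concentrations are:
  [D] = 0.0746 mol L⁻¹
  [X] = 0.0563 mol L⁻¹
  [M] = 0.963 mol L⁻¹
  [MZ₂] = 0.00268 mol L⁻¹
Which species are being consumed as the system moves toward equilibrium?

M, D (reactants)

Q_c = [X]³·[MZ₂] / ([M]²·[D]) = (0.0563)³·(0.00268) / ((0.963)²·(0.0746)) = 6.91×10⁻⁶
Q_c = 6.91×10⁻⁶ < K_c = 8.35×10⁻⁵: net forward reaction.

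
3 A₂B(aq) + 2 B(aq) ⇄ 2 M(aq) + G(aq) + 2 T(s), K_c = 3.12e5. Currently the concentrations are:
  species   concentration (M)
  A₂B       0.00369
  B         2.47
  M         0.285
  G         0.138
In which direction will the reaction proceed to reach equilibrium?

(T is a pure solid — omitted from Q_c.)
Q_c = [M]²·[G] / ([A₂B]³·[B]²) = (0.285)²·(0.138) / ((0.00369)³·(2.47)²) = 36600
Q_c = 36600 < K_c = 3.12e5, so the forward reaction proceeds.

to the right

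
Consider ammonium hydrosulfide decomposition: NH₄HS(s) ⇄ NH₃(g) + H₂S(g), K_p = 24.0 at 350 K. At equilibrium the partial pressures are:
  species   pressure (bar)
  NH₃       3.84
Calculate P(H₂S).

P(H₂S) = 6.25 bar

(NH₄HS is a pure solid — omitted from K_p.)
At equilibrium, K_p = P(NH₃)·P(H₂S) = 24.0.
(3.84)·(P(H₂S)) = 24.0
P(H₂S) = 6.25 bar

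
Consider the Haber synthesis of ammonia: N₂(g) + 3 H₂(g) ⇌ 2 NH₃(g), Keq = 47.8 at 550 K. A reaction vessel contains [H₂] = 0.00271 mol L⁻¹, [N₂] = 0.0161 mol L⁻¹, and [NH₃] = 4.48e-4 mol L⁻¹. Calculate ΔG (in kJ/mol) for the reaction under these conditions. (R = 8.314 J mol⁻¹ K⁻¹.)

Q = [NH₃]² / ([N₂]·[H₂]³) = (4.48e-4)² / ((0.0161)·(0.00271)³) = 626
ΔG = RT ln(Q/Keq) = (8.314 J mol⁻¹ K⁻¹)(550 K) × ln(626/47.8)
   = (4.573 kJ/mol)(2.572) = 11.8 kJ/mol
ΔG > 0, so the forward reaction is non-spontaneous (proceeds in reverse).

ΔG = 11.8 kJ/mol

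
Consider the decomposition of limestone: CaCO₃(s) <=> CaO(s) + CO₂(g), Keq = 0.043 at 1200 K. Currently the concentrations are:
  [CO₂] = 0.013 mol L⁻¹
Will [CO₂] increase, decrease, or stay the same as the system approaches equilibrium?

increase

(CaCO₃, CaO are pure solids — omitted from Q.)
Q = [CO₂] = 0.013
Q = 0.013 < Keq = 0.043: net forward reaction.
CO₂ is a product, so it increases.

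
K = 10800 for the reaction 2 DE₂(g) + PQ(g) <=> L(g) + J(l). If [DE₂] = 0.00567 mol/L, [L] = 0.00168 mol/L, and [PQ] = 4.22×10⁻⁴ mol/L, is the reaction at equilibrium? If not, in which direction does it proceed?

toward reactants

(J is a pure liquid — omitted from Q.)
Q = [L] / ([DE₂]²·[PQ]) = (0.00168) / ((0.00567)²·(4.22×10⁻⁴)) = 1.24×10⁵
Q = 1.24×10⁵ > K = 10800, so the reverse reaction proceeds.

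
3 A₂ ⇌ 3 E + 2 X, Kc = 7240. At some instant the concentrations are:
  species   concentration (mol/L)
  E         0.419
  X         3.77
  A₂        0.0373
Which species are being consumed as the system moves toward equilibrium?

E, X (products)

Qc = [E]³·[X]² / [A₂]³ = (0.419)³·(3.77)² / (0.0373)³ = 20100
Qc = 20100 > Kc = 7240: net reverse reaction.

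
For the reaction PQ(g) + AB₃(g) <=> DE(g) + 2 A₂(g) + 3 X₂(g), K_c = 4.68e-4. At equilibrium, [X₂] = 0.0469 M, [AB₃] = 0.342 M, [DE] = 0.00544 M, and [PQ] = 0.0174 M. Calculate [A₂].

At equilibrium, K_c = [DE]·[A₂]²·[X₂]³ / ([PQ]·[AB₃]) = 4.68e-4.
(0.00544)·([A₂])²·(0.0469)³ / ((0.0174)·(0.342)) = 4.68e-4
[A₂]² = 4.96 ⇒ [A₂] = 2.23 M

[A₂] = 2.23 M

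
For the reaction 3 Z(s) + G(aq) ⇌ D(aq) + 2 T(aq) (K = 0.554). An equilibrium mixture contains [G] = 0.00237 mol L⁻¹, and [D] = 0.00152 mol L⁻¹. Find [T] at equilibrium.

(Z is a pure solid — omitted from K.)
At equilibrium, K = [D]·[T]² / [G] = 0.554.
(0.00152)·([T])² / (0.00237) = 0.554
[T]² = 0.864 ⇒ [T] = 0.929 mol L⁻¹

[T] = 0.929 mol L⁻¹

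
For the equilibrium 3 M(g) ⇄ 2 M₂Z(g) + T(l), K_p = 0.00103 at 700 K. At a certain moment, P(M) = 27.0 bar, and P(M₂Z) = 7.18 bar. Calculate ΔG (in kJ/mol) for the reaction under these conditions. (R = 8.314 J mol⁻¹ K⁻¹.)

(T is a pure liquid — omitted from Q_p.)
Q_p = P(M₂Z)² / P(M)³ = (7.18)² / (27.0)³ = 0.00262
ΔG = RT ln(Q_p/K_p) = (8.314 J mol⁻¹ K⁻¹)(700 K) × ln(0.00262/0.00103)
   = (5.820 kJ/mol)(0.9336) = 5.43 kJ/mol
ΔG > 0, so the forward reaction is non-spontaneous (proceeds in reverse).

ΔG = 5.43 kJ/mol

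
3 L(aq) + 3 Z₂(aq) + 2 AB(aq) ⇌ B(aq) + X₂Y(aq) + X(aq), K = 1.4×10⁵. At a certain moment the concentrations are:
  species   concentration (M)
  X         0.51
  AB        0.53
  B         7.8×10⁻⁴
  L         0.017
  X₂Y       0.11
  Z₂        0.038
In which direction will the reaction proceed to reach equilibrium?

Q = [B]·[X₂Y]·[X] / ([L]³·[Z₂]³·[AB]²) = (7.8×10⁻⁴)·(0.11)·(0.51) / ((0.017)³·(0.038)³·(0.53)²) = 5.8×10⁵
Q = 5.8×10⁵ > K = 1.4×10⁵, so the reverse reaction proceeds.

toward reactants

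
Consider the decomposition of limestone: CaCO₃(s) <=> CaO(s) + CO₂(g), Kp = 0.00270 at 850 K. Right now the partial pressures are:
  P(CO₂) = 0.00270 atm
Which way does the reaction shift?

(CaCO₃, CaO are pure solids — omitted from Qp.)
Qp = P(CO₂) = 0.00270
Qp = 0.00270 = Kp, so the system is already at equilibrium.

at equilibrium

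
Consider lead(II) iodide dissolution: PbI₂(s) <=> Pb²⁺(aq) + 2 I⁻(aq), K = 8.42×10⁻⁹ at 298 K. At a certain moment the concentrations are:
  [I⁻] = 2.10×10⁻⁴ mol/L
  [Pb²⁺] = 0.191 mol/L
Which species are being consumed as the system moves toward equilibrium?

none (at equilibrium)

(PbI₂ is a pure solid — omitted from Q.)
Q = [Pb²⁺]·[I⁻]² = (0.191)·(2.10×10⁻⁴)² = 8.42×10⁻⁹
Q = 8.42×10⁻⁹ = K; the system is at equilibrium.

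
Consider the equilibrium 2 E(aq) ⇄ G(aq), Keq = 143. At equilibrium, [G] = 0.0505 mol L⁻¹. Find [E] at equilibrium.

[E] = 0.0188 mol L⁻¹

At equilibrium, Keq = [G] / [E]² = 143.
(0.0505) / ([E])² = 143
[E]² = 3.53×10⁻⁴ ⇒ [E] = 0.0188 mol L⁻¹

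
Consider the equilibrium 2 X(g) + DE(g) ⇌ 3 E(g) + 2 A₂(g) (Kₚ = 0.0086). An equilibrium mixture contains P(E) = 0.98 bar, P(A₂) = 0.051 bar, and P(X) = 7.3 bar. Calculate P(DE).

P(DE) = 0.0053 bar

At equilibrium, Kₚ = P(E)³·P(A₂)² / (P(X)²·P(DE)) = 0.0086.
(0.98)³·(0.051)² / ((7.3)²·(P(DE))) = 0.0086
P(DE) = 0.00534 = 0.0053 bar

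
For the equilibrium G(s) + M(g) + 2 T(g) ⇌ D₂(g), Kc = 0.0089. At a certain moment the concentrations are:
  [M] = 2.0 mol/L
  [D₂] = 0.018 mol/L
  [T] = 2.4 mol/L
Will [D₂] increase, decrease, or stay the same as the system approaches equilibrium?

(G is a pure solid — omitted from Qc.)
Qc = [D₂] / ([M]·[T]²) = (0.018) / ((2.0)·(2.4)²) = 0.0016
Qc = 0.0016 < Kc = 0.0089: net forward reaction.
D₂ is a product, so it increases.

increase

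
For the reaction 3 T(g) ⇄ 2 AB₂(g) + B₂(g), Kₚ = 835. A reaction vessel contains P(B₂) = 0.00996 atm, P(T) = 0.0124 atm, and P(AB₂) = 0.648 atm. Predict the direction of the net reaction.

Qₚ = P(AB₂)²·P(B₂) / P(T)³ = (0.648)²·(0.00996) / (0.0124)³ = 2190
Qₚ = 2190 > Kₚ = 835, so the reverse reaction proceeds.

to the left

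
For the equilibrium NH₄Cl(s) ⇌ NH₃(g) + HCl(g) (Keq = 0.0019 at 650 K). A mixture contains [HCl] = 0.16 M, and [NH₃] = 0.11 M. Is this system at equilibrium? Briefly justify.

no; Q > K, reaction proceeds in reverse

(NH₄Cl is a pure solid — omitted from Q.)
Q = [NH₃]·[HCl] = (0.11)·(0.16) = 0.018
Q = 0.018 > Keq = 0.0019: net reverse reaction.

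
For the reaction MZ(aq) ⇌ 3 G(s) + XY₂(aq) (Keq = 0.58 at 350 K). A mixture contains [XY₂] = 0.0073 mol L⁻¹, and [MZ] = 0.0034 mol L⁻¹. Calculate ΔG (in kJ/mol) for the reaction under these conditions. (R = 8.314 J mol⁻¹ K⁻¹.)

ΔG = 3.81 kJ/mol

(G is a pure solid — omitted from Q.)
Q = [XY₂] / [MZ] = (0.0073) / (0.0034) = 2.15
ΔG = RT ln(Q/Keq) = (8.314 J mol⁻¹ K⁻¹)(350 K) × ln(2.15/0.58)
   = (2.910 kJ/mol)(1.310) = 3.81 kJ/mol
ΔG > 0, so the forward reaction is non-spontaneous (proceeds in reverse).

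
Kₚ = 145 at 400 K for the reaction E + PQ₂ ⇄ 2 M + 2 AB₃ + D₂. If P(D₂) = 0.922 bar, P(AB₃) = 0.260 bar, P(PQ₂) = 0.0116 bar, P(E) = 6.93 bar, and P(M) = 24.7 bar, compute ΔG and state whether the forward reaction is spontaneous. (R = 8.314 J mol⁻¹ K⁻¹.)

Qₚ = P(M)²·P(AB₃)²·P(D₂) / (P(E)·P(PQ₂)) = (24.7)²·(0.260)²·(0.922) / ((6.93)·(0.0116)) = 473
ΔG = RT ln(Qₚ/Kₚ) = (8.314 J mol⁻¹ K⁻¹)(400 K) × ln(473/145)
   = (3.326 kJ/mol)(1.182) = 3.93 kJ/mol
ΔG > 0, so the forward reaction is non-spontaneous (proceeds in reverse).

ΔG = 3.93 kJ/mol; the forward reaction is non-spontaneous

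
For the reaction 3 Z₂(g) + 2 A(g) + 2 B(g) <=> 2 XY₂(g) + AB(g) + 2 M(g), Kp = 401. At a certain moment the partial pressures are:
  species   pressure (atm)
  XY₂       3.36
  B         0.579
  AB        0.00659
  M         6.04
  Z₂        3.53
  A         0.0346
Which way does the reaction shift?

Qp = P(XY₂)²·P(AB)·P(M)² / (P(Z₂)³·P(A)²·P(B)²) = (3.36)²·(0.00659)·(6.04)² / ((3.53)³·(0.0346)²·(0.579)²) = 154
Qp = 154 < Kp = 401, so the forward reaction proceeds.

toward products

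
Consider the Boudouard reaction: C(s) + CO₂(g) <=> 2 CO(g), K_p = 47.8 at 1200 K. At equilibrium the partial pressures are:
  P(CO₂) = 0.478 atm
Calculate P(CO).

P(CO) = 4.78 atm

(C is a pure solid — omitted from K_p.)
At equilibrium, K_p = P(CO)² / P(CO₂) = 47.8.
(P(CO))² / (0.478) = 47.8
P(CO)² = 22.8 ⇒ P(CO) = 4.78 atm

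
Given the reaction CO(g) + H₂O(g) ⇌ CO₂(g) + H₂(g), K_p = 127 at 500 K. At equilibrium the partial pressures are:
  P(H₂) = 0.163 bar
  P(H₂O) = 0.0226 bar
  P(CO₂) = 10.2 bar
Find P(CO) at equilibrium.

At equilibrium, K_p = P(CO₂)·P(H₂) / (P(CO)·P(H₂O)) = 127.
(10.2)·(0.163) / ((P(CO))·(0.0226)) = 127
P(CO) = 0.579 bar

P(CO) = 0.579 bar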